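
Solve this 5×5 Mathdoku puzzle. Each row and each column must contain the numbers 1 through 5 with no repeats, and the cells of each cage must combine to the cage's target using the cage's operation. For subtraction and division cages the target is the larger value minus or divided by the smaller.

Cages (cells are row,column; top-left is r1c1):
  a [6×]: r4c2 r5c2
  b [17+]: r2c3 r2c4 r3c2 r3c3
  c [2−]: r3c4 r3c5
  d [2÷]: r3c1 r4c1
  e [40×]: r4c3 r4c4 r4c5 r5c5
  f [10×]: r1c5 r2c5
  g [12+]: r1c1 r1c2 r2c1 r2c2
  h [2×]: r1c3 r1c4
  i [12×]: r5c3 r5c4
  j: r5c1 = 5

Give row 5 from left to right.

Cage j is a single given cell, so r5c1 = 5.
Row 4 needs a 3, and only r4c2 is open for it.
Column 2 now contains 3, leaving r5c2 = 2.
The only place for 3 in row 1 is r1c1.
Cage g needs sum 12; hence r1c2 = 4.
Cage g has sum 12, leaving r2c1 = 4.
Cage g needs sum 12; hence r2c2 = 1.
Column 2 now contains 4; hence r3c2 = 5.
Cage b has sum 17, so r3c3 = 4.
Column 3 already has 4, which forces r5c3 = 3.
Row 5 already has 3, leaving r5c4 = 4.
4 is placed in row 5; hence r5c5 = 1.
Column 3 now contains 3, leaving r2c3 = 5.
Cage b needs sum 17; hence r2c4 = 3.
5 is placed in row 2, leaving r2c5 = 2.
Cage c needs two cells with difference 2, which forces r3c4 = 1.
Cage c needs two cells with difference 2, leaving r3c5 = 3.
Column 3 already has 5; hence r4c3 = 2.
Row 4 already has 2; hence r4c4 = 5.
Cage e has product 40, which forces r4c5 = 4.
Column 3 already has 2, so r1c3 = 1.
Column 4 now contains 1, leaving r1c4 = 2.
2 is placed in column 5, so r1c5 = 5.
Row 3 now contains 1, which forces r3c1 = 2.
Row 4 already has 2; hence r4c1 = 1.
Filled in: 3 4 1 2 5 / 4 1 5 3 2 / 2 5 4 1 3 / 1 3 2 5 4 / 5 2 3 4 1.

5 2 3 4 1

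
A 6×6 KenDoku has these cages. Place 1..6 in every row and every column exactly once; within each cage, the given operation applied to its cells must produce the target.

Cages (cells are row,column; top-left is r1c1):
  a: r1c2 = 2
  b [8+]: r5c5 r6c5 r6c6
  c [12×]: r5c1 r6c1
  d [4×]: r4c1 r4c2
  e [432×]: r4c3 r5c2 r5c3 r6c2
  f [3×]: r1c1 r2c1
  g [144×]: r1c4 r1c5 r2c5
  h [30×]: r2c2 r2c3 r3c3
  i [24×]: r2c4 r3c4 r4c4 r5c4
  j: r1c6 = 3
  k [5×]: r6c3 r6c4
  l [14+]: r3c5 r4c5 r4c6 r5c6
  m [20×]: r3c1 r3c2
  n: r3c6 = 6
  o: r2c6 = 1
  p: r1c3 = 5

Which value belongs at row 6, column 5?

Cage a is a single given cell, which forces r1c2 = 2.
P is a freebie, so r1c3 = 5.
Cage g has product 144, leaving r1c4 = 6.
Cage g needs product 144, leaving r1c5 = 4.
Cage j is given, so r1c6 = 3.
Cage g needs product 144, which forces r2c5 = 6.
Cage o is a single given cell, which forces r2c6 = 1.
Cage n is a single given cell, which forces r3c6 = 6.
Column 3 already has 5, so r6c3 = 1.
Row 6 already has 1; hence r6c4 = 5.
Row 1 now contains 3, so r1c1 = 1.
Row 2 now contains 1, so r2c1 = 3.
Cage h needs product 30, which forces r2c2 = 5.
3 is placed in row 2, which forces r2c3 = 2.
Row 2 already has 2, which forces r2c4 = 4.
5 is placed in column 2; hence r3c2 = 4.
Column 3 now contains 2, so r3c3 = 3.
Column 1 already has 1, leaving r4c1 = 4.
Column 2 now contains 4, so r4c2 = 1.
Row 4 already has 4; hence r4c3 = 6.
Column 3 now contains 6; hence r5c3 = 4.
The 3 cells of cage b must have sum 8, leaving r5c5 = 1.
Cage b has sum 8, so r6c5 = 3.
Cage b has sum 8, so r6c6 = 4.
Row 3 now contains 4, which forces r3c1 = 5.
Cage i has product 24, leaving r3c4 = 1.
5 is placed in row 3, so r3c5 = 2.
Column 5 already has 2, which forces r4c5 = 5.
5 is placed in row 4, so r4c6 = 2.
Cage e needs product 432, leaving r5c2 = 3.
3 is placed in row 5; hence r5c4 = 2.
Column 6 already has 2, leaving r5c6 = 5.
3 is placed in row 6, which forces r6c2 = 6.
Row 4 already has 2, leaving r4c4 = 3.
Row 5 already has 2, so r5c1 = 6.
Row 6 now contains 6, which forces r6c1 = 2.
Filled in: 1 2 5 6 4 3 / 3 5 2 4 6 1 / 5 4 3 1 2 6 / 4 1 6 3 5 2 / 6 3 4 2 1 5 / 2 6 1 5 3 4.

3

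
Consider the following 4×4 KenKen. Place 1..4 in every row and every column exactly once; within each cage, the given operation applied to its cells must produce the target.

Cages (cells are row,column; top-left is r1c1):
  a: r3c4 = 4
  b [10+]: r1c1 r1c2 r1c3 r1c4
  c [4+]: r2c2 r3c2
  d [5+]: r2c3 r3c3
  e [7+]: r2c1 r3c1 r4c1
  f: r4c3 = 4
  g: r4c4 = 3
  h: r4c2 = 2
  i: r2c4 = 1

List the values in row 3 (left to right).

2 1 3 4

Cage i is given, so r2c4 = 1.
Cage a is given, leaving r3c4 = 4.
Cage h is a single given cell, which forces r4c2 = 2.
F is a freebie, so r4c3 = 4.
G is a freebie; hence r4c4 = 3.
3 is placed in column 4, leaving r1c4 = 2.
Cage e needs sum 7, leaving r2c1 = 4.
Row 2 already has 1, so r2c2 = 3.
3 is placed in row 2, so r2c3 = 2.
The 3 cells of cage e must have sum 7, so r3c1 = 2.
The two cells of cage c must have sum 4, which forces r3c2 = 1.
Column 3 already has 2, so r3c3 = 3.
4 is placed in row 4; hence r4c1 = 1.
Column 1 already has 1; hence r1c1 = 3.
1 is placed in column 2; hence r1c2 = 4.
Column 3 now contains 3, so r1c3 = 1.
The full grid is 3 4 1 2 / 4 3 2 1 / 2 1 3 4 / 1 2 4 3.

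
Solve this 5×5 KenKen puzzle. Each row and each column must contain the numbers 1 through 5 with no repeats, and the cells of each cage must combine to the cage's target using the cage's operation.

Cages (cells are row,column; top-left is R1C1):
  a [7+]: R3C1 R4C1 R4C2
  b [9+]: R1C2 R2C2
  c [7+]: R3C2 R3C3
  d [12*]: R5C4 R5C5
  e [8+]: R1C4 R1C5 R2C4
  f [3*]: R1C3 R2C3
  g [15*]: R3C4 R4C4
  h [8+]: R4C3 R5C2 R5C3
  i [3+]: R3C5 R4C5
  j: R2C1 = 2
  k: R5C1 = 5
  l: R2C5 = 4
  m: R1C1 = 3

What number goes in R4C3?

5

Cage m is given, so R1C1 = 3.
Row 1 already has 3, so R1C3 = 1.
Cage j is given, so R2C1 = 2.
1 is placed in column 3, so R2C3 = 3.
Cage l is a single given cell, so R2C5 = 4.
K is a freebie, leaving R5C1 = 5.
Column 5 now contains 4, which forces R5C5 = 3.
Cage b's pair has sum 9, which forces R1C2 = 4.
4 is placed in row 2, so R2C2 = 5.
Cage e has sum 8; hence R2C4 = 1.
Cage a has sum 7; hence R4C2 = 2.
Row 4 already has 2, leaving R4C3 = 5.
5 is placed in row 4, which forces R4C4 = 3.
Row 4 already has 2, leaving R4C5 = 1.
Column 2 now contains 2, so R5C2 = 1.
Row 5 already has 3; hence R5C4 = 4.
The 3 cells of cage a must have sum 7, leaving R3C1 = 1.
Column 2 now contains 2; hence R3C2 = 3.
Cage c's pair has sum 7; hence R3C3 = 4.
Column 4 now contains 3, leaving R3C4 = 5.
1 is placed in column 5, so R3C5 = 2.
Row 4 now contains 1, leaving R4C1 = 4.
Row 5 now contains 4, which forces R5C3 = 2.
Column 4 already has 5, leaving R1C4 = 2.
Column 5 now contains 2, leaving R1C5 = 5.
Completed grid: 3 4 1 2 5 / 2 5 3 1 4 / 1 3 4 5 2 / 4 2 5 3 1 / 5 1 2 4 3.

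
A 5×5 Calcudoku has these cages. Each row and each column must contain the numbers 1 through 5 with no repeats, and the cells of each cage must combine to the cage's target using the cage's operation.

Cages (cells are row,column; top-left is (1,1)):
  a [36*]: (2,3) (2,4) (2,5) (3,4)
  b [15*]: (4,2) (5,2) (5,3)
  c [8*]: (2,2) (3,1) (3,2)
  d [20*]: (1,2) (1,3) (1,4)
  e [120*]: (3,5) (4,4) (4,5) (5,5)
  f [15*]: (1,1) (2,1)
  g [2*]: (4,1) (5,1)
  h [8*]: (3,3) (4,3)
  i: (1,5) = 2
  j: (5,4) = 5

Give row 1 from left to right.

I is a freebie, which forces (1,5) = 2.
The 4 cells of cage a must have product 36, which forces (3,4) = 3.
J is a freebie; hence (5,4) = 5.
Cage b needs product 15; hence (4,2) = 5.
The 4 cells of cage e must have product 120, leaving (4,4) = 2.
Cage d needs product 20; hence (1,3) = 5.
Cage h needs two cells with product 8, so (3,3) = 2.
Cage e has product 120, so (3,5) = 5.
2 is placed in row 4, so (4,1) = 1.
2 is placed in row 4, which forces (4,3) = 4.
4 is placed in row 4, leaving (4,5) = 3.
Cage g's pair has product 2, so (5,1) = 2.
Column 5 already has 3, so (5,5) = 4.
Row 1 now contains 5, so (1,1) = 3.
Cage f needs two cells with product 15; hence (2,1) = 5.
Cage c needs product 8, which forces (2,2) = 2.
Cage a needs product 36, so (2,3) = 3.
The 4 cells of cage a must have product 36, which forces (2,4) = 4.
Column 5 already has 4, so (2,5) = 1.
Column 1 now contains 1, leaving (3,1) = 4.
Cage c has product 8, so (3,2) = 1.
Column 2 now contains 1, which forces (5,2) = 3.
3 is placed in column 3, which forces (5,3) = 1.
Column 2 now contains 1, which forces (1,2) = 4.
Column 4 now contains 4, so (1,4) = 1.
Completed grid: 3 4 5 1 2 / 5 2 3 4 1 / 4 1 2 3 5 / 1 5 4 2 3 / 2 3 1 5 4.

3 4 5 1 2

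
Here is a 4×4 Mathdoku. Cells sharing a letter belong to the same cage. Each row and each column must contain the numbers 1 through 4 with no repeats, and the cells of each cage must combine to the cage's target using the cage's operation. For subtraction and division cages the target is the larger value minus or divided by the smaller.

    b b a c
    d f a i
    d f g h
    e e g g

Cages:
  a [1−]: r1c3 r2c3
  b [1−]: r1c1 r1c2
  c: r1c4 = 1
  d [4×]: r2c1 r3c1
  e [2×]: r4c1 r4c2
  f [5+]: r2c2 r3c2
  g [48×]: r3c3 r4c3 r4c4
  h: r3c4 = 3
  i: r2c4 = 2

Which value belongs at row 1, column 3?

C is a freebie, which forces r1c4 = 1.
I is a freebie, so r2c4 = 2.
The 3 cells of cage g must have product 48; hence r3c3 = 4.
Cage h is a single given cell, which forces r3c4 = 3.
The 3 cells of cage g must have product 48; hence r4c3 = 3.
Cage g needs product 48, so r4c4 = 4.
Column 3 now contains 3, which forces r1c3 = 2.
Cage d's pair has product 4, so r2c1 = 4.
Row 2 now contains 4; hence r2c2 = 3.
Column 3 now contains 3, leaving r2c3 = 1.
Row 3 now contains 4, leaving r3c1 = 1.
Row 3 already has 1, leaving r3c2 = 2.
Column 1 already has 1, which forces r4c1 = 2.
Column 2 now contains 2, which forces r4c2 = 1.
4 is placed in column 1, leaving r1c1 = 3.
Column 2 already has 3, leaving r1c2 = 4.
Completed grid: 3 4 2 1 / 4 3 1 2 / 1 2 4 3 / 2 1 3 4.

2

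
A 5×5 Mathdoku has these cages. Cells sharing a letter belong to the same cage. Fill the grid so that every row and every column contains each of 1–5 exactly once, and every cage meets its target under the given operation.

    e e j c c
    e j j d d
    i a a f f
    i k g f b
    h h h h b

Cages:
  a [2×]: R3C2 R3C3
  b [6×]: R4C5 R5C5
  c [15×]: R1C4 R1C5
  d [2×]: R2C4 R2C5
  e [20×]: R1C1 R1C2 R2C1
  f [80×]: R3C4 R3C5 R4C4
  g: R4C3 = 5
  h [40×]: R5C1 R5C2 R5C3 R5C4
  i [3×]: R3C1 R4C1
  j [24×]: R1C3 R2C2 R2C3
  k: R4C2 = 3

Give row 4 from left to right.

1 3 5 4 2

Cage f needs product 80, so R3C4 = 5.
The 3 cells of cage f must have product 80, so R3C5 = 4.
Cage k is a single given cell, leaving R4C2 = 3.
Cage g is a single given cell, leaving R4C3 = 5.
Cage f needs product 80, which forces R4C4 = 4.
Row 4 already has 3, which forces R4C5 = 2.
2 is placed in column 5, so R5C5 = 3.
5 is placed in column 4, leaving R1C4 = 3.
3 is placed in column 5, which forces R1C5 = 5.
The two cells of cage d must have product 2, leaving R2C4 = 2.
2 is placed in column 5, so R2C5 = 1.
The two cells of cage i must have product 3; hence R3C1 = 3.
Row 4 already has 3, which forces R4C1 = 1.
2 is placed in column 4; hence R5C4 = 1.
Column 1 now contains 1, leaving R1C1 = 4.
Cage e needs product 20, so R1C2 = 1.
The 3 cells of cage j must have product 24; hence R1C3 = 2.
The 3 cells of cage e must have product 20, leaving R2C1 = 5.
Row 2 now contains 2, which forces R2C2 = 4.
Cage j has product 24; hence R2C3 = 3.
1 is placed in column 2, leaving R3C2 = 2.
Column 3 now contains 2; hence R3C3 = 1.
5 is placed in column 1, which forces R5C1 = 2.
Column 2 now contains 2, so R5C2 = 5.
Column 3 now contains 2, leaving R5C3 = 4.
Completed grid: 4 1 2 3 5 / 5 4 3 2 1 / 3 2 1 5 4 / 1 3 5 4 2 / 2 5 4 1 3.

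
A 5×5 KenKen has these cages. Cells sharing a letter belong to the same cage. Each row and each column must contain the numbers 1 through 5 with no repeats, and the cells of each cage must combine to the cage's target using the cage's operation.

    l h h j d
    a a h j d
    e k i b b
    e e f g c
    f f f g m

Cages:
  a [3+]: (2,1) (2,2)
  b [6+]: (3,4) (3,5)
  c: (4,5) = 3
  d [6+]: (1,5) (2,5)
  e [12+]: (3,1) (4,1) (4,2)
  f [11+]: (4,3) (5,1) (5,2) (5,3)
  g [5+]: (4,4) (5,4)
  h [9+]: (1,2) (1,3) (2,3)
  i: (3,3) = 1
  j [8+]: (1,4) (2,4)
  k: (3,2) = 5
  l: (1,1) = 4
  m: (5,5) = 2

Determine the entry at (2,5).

5

Cage l is given, which forces (1,1) = 4.
K is a freebie, leaving (3,2) = 5.
Cage i is a single given cell, leaving (3,3) = 1.
C is a freebie, which forces (4,5) = 3.
Cage m is given, leaving (5,5) = 2.
5 is placed in row 3, leaving (3,1) = 3.
Cage b's pair has sum 6; hence (3,4) = 2.
2 is placed in column 5, which forces (3,5) = 4.
Cage e has sum 12, which forces (4,1) = 5.
Row 4 now contains 3, leaving (4,2) = 4.
The 4 cells of cage f must have sum 11; hence (4,3) = 2.
Row 4 now contains 4, so (4,4) = 1.
5 is placed in column 1; hence (5,1) = 1.
1 is placed in row 5, so (5,2) = 3.
3 is placed in row 5, leaving (5,3) = 5.
3 is placed in row 5, so (5,4) = 4.
Cage h has sum 9, which forces (1,2) = 2.
Column 3 already has 5, so (1,3) = 3.
Row 1 now contains 3, which forces (1,4) = 5.
5 is placed in row 1, so (1,5) = 1.
Column 1 already has 1; hence (2,1) = 2.
Cage a needs two cells with sum 3; hence (2,2) = 1.
Cage h has sum 9, so (2,3) = 4.
Column 4 now contains 5; hence (2,4) = 3.
Column 5 already has 1; hence (2,5) = 5.
Filled in: 4 2 3 5 1 / 2 1 4 3 5 / 3 5 1 2 4 / 5 4 2 1 3 / 1 3 5 4 2.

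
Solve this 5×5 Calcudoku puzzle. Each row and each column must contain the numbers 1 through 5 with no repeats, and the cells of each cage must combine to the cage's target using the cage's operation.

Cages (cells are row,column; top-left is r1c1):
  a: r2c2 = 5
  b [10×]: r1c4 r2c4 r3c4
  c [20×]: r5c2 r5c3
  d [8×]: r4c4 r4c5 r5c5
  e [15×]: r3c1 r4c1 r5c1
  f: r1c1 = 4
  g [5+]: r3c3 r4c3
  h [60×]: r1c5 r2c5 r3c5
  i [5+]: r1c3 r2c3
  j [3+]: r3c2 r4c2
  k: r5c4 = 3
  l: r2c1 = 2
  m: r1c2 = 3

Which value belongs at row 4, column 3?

F is a freebie, leaving r1c1 = 4.
Cage m is a single given cell, leaving r1c2 = 3.
Row 1 now contains 3, so r1c5 = 5.
Cage l is a single given cell; hence r2c1 = 2.
Cage a is a single given cell, which forces r2c2 = 5.
5 is placed in row 2; hence r2c4 = 1.
Column 2 already has 5; hence r5c2 = 4.
Row 5 now contains 4; hence r5c3 = 5.
K is a freebie; hence r5c4 = 3.
1 is placed in column 4, leaving r1c4 = 2.
The 3 cells of cage b must have product 10, which forces r3c4 = 5.
Column 4 already has 2, which forces r4c4 = 4.
3 is placed in row 5, leaving r5c1 = 1.
1 is placed in row 5; hence r5c5 = 2.
Row 1 now contains 2; hence r1c3 = 1.
The two cells of cage i must have sum 5, so r2c3 = 4.
Row 2 now contains 4, leaving r2c5 = 3.
Row 3 now contains 5, so r3c1 = 3.
Row 3 now contains 3, which forces r3c3 = 2.
3 is placed in column 5; hence r3c5 = 4.
The 3 cells of cage e must have product 15; hence r4c1 = 5.
Column 3 already has 2, which forces r4c3 = 3.
Column 5 now contains 2, which forces r4c5 = 1.
2 is placed in row 3, which forces r3c2 = 1.
Row 4 already has 1, so r4c2 = 2.
The full grid is 4 3 1 2 5 / 2 5 4 1 3 / 3 1 2 5 4 / 5 2 3 4 1 / 1 4 5 3 2.

3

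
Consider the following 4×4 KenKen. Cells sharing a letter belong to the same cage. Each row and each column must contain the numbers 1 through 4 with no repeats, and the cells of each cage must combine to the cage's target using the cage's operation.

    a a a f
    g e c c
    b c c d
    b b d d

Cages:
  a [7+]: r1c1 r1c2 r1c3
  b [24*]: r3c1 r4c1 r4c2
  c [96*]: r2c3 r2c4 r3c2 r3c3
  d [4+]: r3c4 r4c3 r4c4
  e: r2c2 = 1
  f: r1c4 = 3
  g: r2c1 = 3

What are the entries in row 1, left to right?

Cage f is a single given cell, leaving r1c4 = 3.
Cage g is given, leaving r2c1 = 3.
E is a freebie, so r2c2 = 1.
Cage d needs sum 4, leaving r3c4 = 1.
Cage d needs sum 4, which forces r4c3 = 1.
Cage d needs sum 4, leaving r4c4 = 2.
Cage a has sum 7; hence r1c1 = 1.
Cage c has product 96, leaving r2c3 = 2.
2 is placed in column 4, so r2c4 = 4.
The 3 cells of cage b must have product 24, so r3c1 = 2.
Row 4 already has 2, which forces r4c1 = 4.
Cage b has product 24, which forces r4c2 = 3.
Cage a needs sum 7, so r1c2 = 2.
2 is placed in column 3, so r1c3 = 4.
Column 2 now contains 3, so r3c2 = 4.
Cage c needs product 96, leaving r3c3 = 3.
Completed grid: 1 2 4 3 / 3 1 2 4 / 2 4 3 1 / 4 3 1 2.

1 2 4 3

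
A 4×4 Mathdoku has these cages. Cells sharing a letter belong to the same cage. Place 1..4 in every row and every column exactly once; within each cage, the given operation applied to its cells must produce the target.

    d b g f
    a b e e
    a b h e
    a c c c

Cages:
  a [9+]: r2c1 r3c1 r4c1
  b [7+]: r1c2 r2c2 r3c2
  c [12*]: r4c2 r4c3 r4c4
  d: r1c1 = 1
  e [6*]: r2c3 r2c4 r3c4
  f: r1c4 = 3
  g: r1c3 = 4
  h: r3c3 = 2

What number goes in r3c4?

1

D is a freebie, so r1c1 = 1.
Cage g is a single given cell, leaving r1c3 = 4.
Cage f is a single given cell, which forces r1c4 = 3.
H is a freebie, which forces r3c3 = 2.
2 is placed in row 3, which forces r3c4 = 1.
Column 4 now contains 1, leaving r4c4 = 4.
4 is placed in row 1, which forces r1c2 = 2.
The 3 cells of cage b must have sum 7; hence r2c2 = 1.
Cage e has product 6, which forces r2c3 = 3.
Column 4 now contains 1, which forces r2c4 = 2.
Row 3 now contains 1; hence r3c2 = 4.
Column 2 now contains 1, so r4c2 = 3.
Column 3 already has 3, leaving r4c3 = 1.
Row 2 now contains 2, leaving r2c1 = 4.
Row 3 now contains 4, which forces r3c1 = 3.
3 is placed in row 4, leaving r4c1 = 2.
Completed grid: 1 2 4 3 / 4 1 3 2 / 3 4 2 1 / 2 3 1 4.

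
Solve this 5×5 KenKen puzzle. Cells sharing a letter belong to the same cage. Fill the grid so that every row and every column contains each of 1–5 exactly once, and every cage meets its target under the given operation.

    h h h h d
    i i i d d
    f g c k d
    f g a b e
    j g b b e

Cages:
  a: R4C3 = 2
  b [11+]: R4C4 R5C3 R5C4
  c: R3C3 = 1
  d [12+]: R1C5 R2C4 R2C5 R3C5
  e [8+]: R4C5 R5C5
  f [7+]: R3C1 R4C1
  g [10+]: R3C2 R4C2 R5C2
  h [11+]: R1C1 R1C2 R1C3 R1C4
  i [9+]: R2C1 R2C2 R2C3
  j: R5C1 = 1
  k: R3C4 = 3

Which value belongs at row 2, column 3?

Cage c is a single given cell, which forces R3C3 = 1.
Cage k is a single given cell, leaving R3C4 = 3.
A is a freebie, leaving R4C3 = 2.
J is a freebie, leaving R5C1 = 1.
Cage b needs sum 11, leaving R5C4 = 2.
The only place for 4 in row 1 is R1C5.
Row 4 needs a 1, and only R4C2 is open for it.
The 4 cells of cage h must have sum 11, so R1C4 = 1.
Column 4 now contains 1, which forces R2C4 = 5.
Column 4 now contains 5, which forces R4C4 = 4.
Cage d needs sum 12, so R2C5 = 1.
Cage d needs sum 12, which forces R3C5 = 2.
The 3 cells of cage b must have sum 11, leaving R5C3 = 5.
Row 5 already has 5, leaving R5C5 = 3.
Column 3 already has 5, which forces R1C3 = 3.
Column 3 already has 3, leaving R2C3 = 4.
2 is placed in row 3, so R3C1 = 4.
Cage g needs sum 10, so R3C2 = 5.
Cage f needs two cells with sum 7, leaving R4C1 = 3.
Column 5 now contains 3, so R4C5 = 5.
Row 5 already has 5, which forces R5C2 = 4.
Cage h needs sum 11, which forces R1C1 = 5.
Column 2 now contains 5, so R1C2 = 2.
Column 1 now contains 3, so R2C1 = 2.
The 3 cells of cage i must have sum 9, leaving R2C2 = 3.
Filled in: 5 2 3 1 4 / 2 3 4 5 1 / 4 5 1 3 2 / 3 1 2 4 5 / 1 4 5 2 3.

4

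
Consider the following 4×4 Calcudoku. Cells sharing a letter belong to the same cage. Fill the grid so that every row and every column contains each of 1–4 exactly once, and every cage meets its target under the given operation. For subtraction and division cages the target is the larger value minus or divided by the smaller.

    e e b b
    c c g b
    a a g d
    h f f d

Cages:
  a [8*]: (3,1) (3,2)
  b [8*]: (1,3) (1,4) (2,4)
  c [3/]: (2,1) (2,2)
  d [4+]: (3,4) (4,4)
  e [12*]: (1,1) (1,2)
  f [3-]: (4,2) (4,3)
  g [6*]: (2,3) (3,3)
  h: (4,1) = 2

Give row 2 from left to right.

1 3 2 4

H is a freebie; hence (4,1) = 2.
2 is placed in column 1, so (3,1) = 4.
Cage a needs two cells with product 8, which forces (3,2) = 2.
2 is placed in row 3, leaving (3,3) = 3.
3 is placed in row 3; hence (3,4) = 1.
1 is placed in column 4; hence (4,4) = 3.
Column 1 already has 4; hence (1,1) = 3.
Cage e's pair has product 12, so (1,2) = 4.
Cage b has product 8, so (1,3) = 1.
Row 1 now contains 4; hence (1,4) = 2.
Column 1 now contains 3; hence (2,1) = 1.
Row 2 already has 1, which forces (2,2) = 3.
Column 3 already has 3, so (2,3) = 2.
2 is placed in column 4, leaving (2,4) = 4.
Column 2 now contains 4; hence (4,2) = 1.
1 is placed in column 3, so (4,3) = 4.
Completed grid: 3 4 1 2 / 1 3 2 4 / 4 2 3 1 / 2 1 4 3.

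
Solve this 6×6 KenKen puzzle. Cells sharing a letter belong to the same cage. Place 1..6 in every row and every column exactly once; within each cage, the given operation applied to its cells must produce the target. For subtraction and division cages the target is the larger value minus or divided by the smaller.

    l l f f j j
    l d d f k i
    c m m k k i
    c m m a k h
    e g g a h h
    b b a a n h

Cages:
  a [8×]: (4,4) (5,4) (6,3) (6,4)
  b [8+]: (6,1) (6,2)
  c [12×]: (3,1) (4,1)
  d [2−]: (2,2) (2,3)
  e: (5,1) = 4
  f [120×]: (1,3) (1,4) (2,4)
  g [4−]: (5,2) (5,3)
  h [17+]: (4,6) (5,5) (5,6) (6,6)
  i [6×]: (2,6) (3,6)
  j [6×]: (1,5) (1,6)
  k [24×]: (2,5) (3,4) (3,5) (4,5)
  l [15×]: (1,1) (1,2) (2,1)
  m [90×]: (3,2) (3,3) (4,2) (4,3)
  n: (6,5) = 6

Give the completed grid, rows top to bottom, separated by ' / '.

Cage e is given; hence (5,1) = 4.
Cage a needs product 8, leaving (6,3) = 1.
N is a freebie; hence (6,5) = 6.
The only place for 4 in column 2 is (2,2).
The only place for 4 in column 3 is (1,3).
Column 4 needs a 3, and only (3,4) is open for it.
In row 3, 4 can only go at (3,5), so (3,5) = 4.
In column 2, 2 can only go at (5,2), so (5,2) = 2.
Cage g needs two cells with difference 4; hence (5,3) = 6.
Row 5 now contains 2; hence (5,4) = 1.
Column 3 already has 6, which forces (2,3) = 2.
2 is placed in row 2; hence (2,5) = 1.
Column 3 already has 6; hence (3,3) = 5.
The 4 cells of cage m must have product 90, which forces (4,3) = 3.
Column 5 already has 1, leaving (4,5) = 2.
Column 5 already has 2, which forces (1,5) = 3.
Cage j needs two cells with product 6, so (1,6) = 2.
The two cells of cage c must have product 12; hence (3,1) = 2.
2 is placed in column 6, so (3,6) = 1.
2 is placed in row 4, which forces (4,1) = 6.
6 is placed in row 4, so (4,2) = 1.
2 is placed in row 4, which forces (4,4) = 4.
4 is placed in row 4; hence (4,6) = 5.
Column 5 now contains 3, leaving (5,5) = 5.
Column 6 now contains 5, which forces (5,6) = 3.
The 4 cells of cage a must have product 8, so (6,4) = 2.
3 is placed in column 6, leaving (6,6) = 4.
Cage l needs product 15, leaving (1,1) = 1.
Column 2 now contains 1, which forces (1,2) = 5.
Row 1 now contains 5, leaving (1,4) = 6.
Cage l needs product 15, leaving (2,1) = 3.
Column 4 now contains 6; hence (2,4) = 5.
3 is placed in column 6; hence (2,6) = 6.
1 is placed in row 3, so (3,2) = 6.
Column 1 now contains 3; hence (6,1) = 5.
Column 2 already has 5; hence (6,2) = 3.

1 5 4 6 3 2 / 3 4 2 5 1 6 / 2 6 5 3 4 1 / 6 1 3 4 2 5 / 4 2 6 1 5 3 / 5 3 1 2 6 4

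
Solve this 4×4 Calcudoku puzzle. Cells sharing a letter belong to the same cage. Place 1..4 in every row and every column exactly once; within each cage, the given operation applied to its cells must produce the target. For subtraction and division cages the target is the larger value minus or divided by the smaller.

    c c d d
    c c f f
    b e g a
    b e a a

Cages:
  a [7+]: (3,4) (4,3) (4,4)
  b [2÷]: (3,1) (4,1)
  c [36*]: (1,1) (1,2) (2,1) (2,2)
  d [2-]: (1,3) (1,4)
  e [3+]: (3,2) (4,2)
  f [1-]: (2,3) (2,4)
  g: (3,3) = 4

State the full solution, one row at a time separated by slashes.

1 3 2 4 / 3 4 1 2 / 2 1 4 3 / 4 2 3 1

G is a freebie, leaving (3,3) = 4.
In row 3, 3 can only go at (3,4), so (3,4) = 3.
Cage a has sum 7; hence (4,3) = 3.
Cage a needs sum 7; hence (4,4) = 1.
Column 3 already has 3, so (1,3) = 2.
1 is placed in column 4; hence (1,4) = 4.
The two cells of cage f must have difference 1; hence (2,3) = 1.
Cage f's pair has difference 1; hence (2,4) = 2.
Cage e's pair has sum 3; hence (3,2) = 1.
1 is placed in row 4, which forces (4,2) = 2.
Cage c needs product 36, which forces (1,1) = 1.
Column 2 now contains 1, which forces (1,2) = 3.
The 4 cells of cage c must have product 36, so (2,1) = 3.
Cage c needs product 36, which forces (2,2) = 4.
1 is placed in row 3, leaving (3,1) = 2.
Row 4 already has 2; hence (4,1) = 4.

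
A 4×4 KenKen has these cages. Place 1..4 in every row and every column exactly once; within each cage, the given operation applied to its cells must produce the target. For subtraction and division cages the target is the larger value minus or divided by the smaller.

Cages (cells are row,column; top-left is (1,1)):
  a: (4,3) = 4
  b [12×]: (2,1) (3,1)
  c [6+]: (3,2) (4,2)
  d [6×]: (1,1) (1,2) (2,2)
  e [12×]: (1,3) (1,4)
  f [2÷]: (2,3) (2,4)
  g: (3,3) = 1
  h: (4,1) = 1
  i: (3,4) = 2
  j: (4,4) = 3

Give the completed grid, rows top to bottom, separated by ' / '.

2 1 3 4 / 4 3 2 1 / 3 4 1 2 / 1 2 4 3

Cage g is given, which forces (3,3) = 1.
I is a freebie, which forces (3,4) = 2.
H is a freebie, so (4,1) = 1.
Cage a is given, leaving (4,3) = 4.
Cage j is given, so (4,4) = 3.
Column 3 already has 4; hence (1,3) = 3.
Column 4 now contains 3, which forces (1,4) = 4.
Column 3 already has 4, leaving (2,3) = 2.
Column 4 now contains 4, leaving (2,4) = 1.
Row 3 now contains 2, so (3,2) = 4.
4 is placed in row 4, which forces (4,2) = 2.
Row 1 already has 3, which forces (1,1) = 2.
Column 2 already has 2, so (1,2) = 1.
The two cells of cage b must have product 12, leaving (2,1) = 4.
1 is placed in row 2, leaving (2,2) = 3.
Row 3 now contains 4, leaving (3,1) = 3.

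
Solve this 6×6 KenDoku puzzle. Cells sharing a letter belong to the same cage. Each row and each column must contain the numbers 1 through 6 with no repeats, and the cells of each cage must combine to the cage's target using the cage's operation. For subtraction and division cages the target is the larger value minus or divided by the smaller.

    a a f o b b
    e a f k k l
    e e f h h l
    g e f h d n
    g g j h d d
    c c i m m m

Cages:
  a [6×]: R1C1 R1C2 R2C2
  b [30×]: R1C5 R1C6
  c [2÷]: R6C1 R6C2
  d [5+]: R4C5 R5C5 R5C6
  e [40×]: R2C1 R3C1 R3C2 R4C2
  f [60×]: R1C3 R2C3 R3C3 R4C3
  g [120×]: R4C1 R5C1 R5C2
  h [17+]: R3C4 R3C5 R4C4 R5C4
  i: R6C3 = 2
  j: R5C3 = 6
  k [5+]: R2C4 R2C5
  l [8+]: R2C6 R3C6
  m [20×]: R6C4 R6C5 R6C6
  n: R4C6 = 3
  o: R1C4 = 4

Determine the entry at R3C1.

1

O is a freebie, which forces R1C4 = 4.
Cage n is a single given cell, so R4C6 = 3.
J is a freebie, which forces R5C3 = 6.
I is a freebie, so R6C3 = 2.
Cage g has product 120, which forces R4C1 = 6.
Column 1 already has 6, leaving R6C1 = 3.
Row 6 already has 3, leaving R6C2 = 6.
The 4 cells of cage h must have sum 17, which forces R3C4 = 6.
6 is placed in row 3, leaving R3C6 = 2.
Column 6 already has 2, so R5C6 = 1.
Column 6 already has 2, so R2C6 = 6.
The 3 cells of cage d must have sum 5; hence R4C5 = 1.
Row 5 already has 1, which forces R5C5 = 3.
Cage b's pair has product 30; hence R1C5 = 6.
Column 6 already has 6; hence R1C6 = 5.
Cage h needs sum 17, so R3C5 = 4.
Cage m needs product 20, so R6C4 = 1.
Column 5 already has 4, so R6C5 = 5.
Column 6 now contains 5; hence R6C6 = 4.
1 is placed in column 4, which forces R2C4 = 3.
Column 5 already has 4, so R2C5 = 2.
The 3 cells of cage a must have product 6, so R1C1 = 2.
The 3 cells of cage a must have product 6, which forces R1C2 = 3.
Row 1 already has 3, which forces R1C3 = 1.
Row 2 now contains 2, which forces R2C1 = 4.
Row 2 now contains 2; hence R2C2 = 1.
Row 2 already has 4, so R2C3 = 5.
Column 2 already has 1; hence R3C2 = 5.
Column 3 now contains 5; hence R3C3 = 3.
Cage e needs product 40, so R4C2 = 2.
Column 3 now contains 5, leaving R4C3 = 4.
Row 4 already has 2; hence R4C4 = 5.
Column 1 now contains 4, which forces R5C1 = 5.
5 is placed in column 2; hence R5C2 = 4.
Column 4 already has 5; hence R5C4 = 2.
Row 3 now contains 5, so R3C1 = 1.
Filled in: 2 3 1 4 6 5 / 4 1 5 3 2 6 / 1 5 3 6 4 2 / 6 2 4 5 1 3 / 5 4 6 2 3 1 / 3 6 2 1 5 4.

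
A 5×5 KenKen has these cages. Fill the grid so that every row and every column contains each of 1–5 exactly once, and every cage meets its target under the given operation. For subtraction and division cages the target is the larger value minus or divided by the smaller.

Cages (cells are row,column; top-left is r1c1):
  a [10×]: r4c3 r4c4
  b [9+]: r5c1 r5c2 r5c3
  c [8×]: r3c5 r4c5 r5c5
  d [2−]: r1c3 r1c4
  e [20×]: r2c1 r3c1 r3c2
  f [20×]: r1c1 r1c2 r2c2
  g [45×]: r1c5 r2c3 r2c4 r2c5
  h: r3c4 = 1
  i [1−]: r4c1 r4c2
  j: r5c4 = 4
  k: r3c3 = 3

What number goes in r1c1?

1

Cage g has product 45; hence r1c5 = 3.
Cage k is a single given cell, which forces r3c3 = 3.
Cage h is given, leaving r3c4 = 1.
Cage j is given, so r5c4 = 4.
Cage d's pair has difference 2; hence r1c3 = 4.
Cage d's pair has difference 2, so r1c4 = 2.
Cage g needs product 45; hence r2c4 = 3.
Column 4 now contains 2, which forces r4c4 = 5.
Cage f has product 20, leaving r2c2 = 4.
Row 4 already has 5, so r4c3 = 2.
The two cells of cage i must have difference 1, leaving r4c1 = 4.
The two cells of cage i must have difference 1, which forces r4c2 = 3.
Row 4 already has 4, which forces r4c5 = 1.
Column 5 now contains 1, which forces r5c5 = 2.
Cage e needs product 20, which forces r2c1 = 2.
Cage g needs product 45, so r2c3 = 1.
Column 5 now contains 1; hence r2c5 = 5.
Column 1 already has 4, which forces r3c1 = 5.
Cage e has product 20, so r3c2 = 2.
Column 5 already has 2, so r3c5 = 4.
Cage b has sum 9, leaving r5c1 = 3.
Column 3 already has 1, so r5c3 = 5.
Column 1 now contains 5; hence r1c1 = 1.
The 3 cells of cage f must have product 20, so r1c2 = 5.
Row 5 already has 5, so r5c2 = 1.
Completed grid: 1 5 4 2 3 / 2 4 1 3 5 / 5 2 3 1 4 / 4 3 2 5 1 / 3 1 5 4 2.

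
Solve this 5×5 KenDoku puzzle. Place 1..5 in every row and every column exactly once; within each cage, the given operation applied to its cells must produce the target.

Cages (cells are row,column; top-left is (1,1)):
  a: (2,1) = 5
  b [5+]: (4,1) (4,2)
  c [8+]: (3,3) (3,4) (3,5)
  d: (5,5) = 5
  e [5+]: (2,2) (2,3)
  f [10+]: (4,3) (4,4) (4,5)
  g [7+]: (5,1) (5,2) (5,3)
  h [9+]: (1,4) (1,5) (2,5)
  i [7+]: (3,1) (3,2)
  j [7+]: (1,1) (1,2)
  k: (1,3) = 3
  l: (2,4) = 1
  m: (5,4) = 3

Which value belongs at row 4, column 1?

4

K is a freebie, which forces (1,3) = 3.
Cage a is given, leaving (2,1) = 5.
Cage l is a single given cell; hence (2,4) = 1.
M is a freebie, so (5,4) = 3.
D is a freebie, leaving (5,5) = 5.
Cage j needs two cells with sum 7, so (1,1) = 2.
Cage j's pair has sum 7, leaving (1,2) = 5.
Row 1 now contains 5, so (1,4) = 4.
4 is placed in row 1; hence (1,5) = 1.
The two cells of cage e must have sum 5, leaving (2,2) = 3.
Cage e needs two cells with sum 5; hence (2,3) = 2.
Row 2 now contains 3, which forces (2,5) = 4.
Column 2 now contains 3; hence (3,2) = 4.
4 is placed in column 5; hence (4,5) = 3.
Row 3 already has 4, so (3,1) = 3.
The 3 cells of cage c must have sum 8, so (3,3) = 1.
Cage c has sum 8, leaving (3,4) = 5.
3 is placed in column 5; hence (3,5) = 2.
Cage b's pair has sum 5, so (4,1) = 4.
Cage b needs two cells with sum 5, so (4,2) = 1.
The 3 cells of cage f must have sum 10, which forces (4,3) = 5.
Cage f needs sum 10, leaving (4,4) = 2.
Column 1 already has 4, leaving (5,1) = 1.
The 3 cells of cage g must have sum 7; hence (5,2) = 2.
Column 3 already has 1, which forces (5,3) = 4.
Completed grid: 2 5 3 4 1 / 5 3 2 1 4 / 3 4 1 5 2 / 4 1 5 2 3 / 1 2 4 3 5.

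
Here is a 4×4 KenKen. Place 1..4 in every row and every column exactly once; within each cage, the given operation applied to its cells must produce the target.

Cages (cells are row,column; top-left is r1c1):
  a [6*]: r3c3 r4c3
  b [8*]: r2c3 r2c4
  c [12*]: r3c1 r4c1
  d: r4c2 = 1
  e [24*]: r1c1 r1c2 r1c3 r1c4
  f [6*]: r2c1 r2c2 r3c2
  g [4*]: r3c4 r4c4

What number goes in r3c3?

Cage d is given, leaving r4c2 = 1.
1 is placed in row 4, leaving r4c4 = 4.
Cage f needs product 6, which forces r2c1 = 1.
The two cells of cage b must have product 8; hence r2c3 = 4.
Column 4 already has 4; hence r2c4 = 2.
Cage c needs two cells with product 12, leaving r3c1 = 4.
Column 4 already has 4, which forces r3c4 = 1.
Row 4 already has 4, which forces r4c1 = 3.
Row 4 already has 3, so r4c3 = 2.
3 is placed in column 1; hence r1c1 = 2.
Cage e has product 24, leaving r1c2 = 4.
The 4 cells of cage e must have product 24, which forces r1c3 = 1.
Column 4 already has 1, leaving r1c4 = 3.
2 is placed in row 2; hence r2c2 = 3.
Cage f has product 6, leaving r3c2 = 2.
Column 3 now contains 2; hence r3c3 = 3.
The full grid is 2 4 1 3 / 1 3 4 2 / 4 2 3 1 / 3 1 2 4.

3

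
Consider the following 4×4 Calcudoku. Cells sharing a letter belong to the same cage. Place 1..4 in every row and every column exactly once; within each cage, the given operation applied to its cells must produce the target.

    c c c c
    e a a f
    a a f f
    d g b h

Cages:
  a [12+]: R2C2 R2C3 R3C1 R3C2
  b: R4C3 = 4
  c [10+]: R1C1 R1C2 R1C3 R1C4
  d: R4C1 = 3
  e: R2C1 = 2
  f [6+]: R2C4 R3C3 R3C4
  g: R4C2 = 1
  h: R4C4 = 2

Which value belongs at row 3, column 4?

1

Cage e is given; hence R2C1 = 2.
D is a freebie, so R4C1 = 3.
Cage g is a single given cell, so R4C2 = 1.
Cage b is a single given cell, leaving R4C3 = 4.
H is a freebie, so R4C4 = 2.
Cage a has sum 12, leaving R2C2 = 4.
Cage a has sum 12; hence R2C3 = 1.
1 is placed in row 2; hence R2C4 = 3.
Cage a needs sum 12, which forces R3C1 = 4.
Cage a needs sum 12; hence R3C2 = 3.
1 is placed in column 3, leaving R3C3 = 2.
4 is placed in row 3, leaving R3C4 = 1.
4 is placed in column 1, leaving R1C1 = 1.
Column 2 already has 3; hence R1C2 = 2.
Column 3 now contains 2, leaving R1C3 = 3.
1 is placed in column 4, leaving R1C4 = 4.
The full grid is 1 2 3 4 / 2 4 1 3 / 4 3 2 1 / 3 1 4 2.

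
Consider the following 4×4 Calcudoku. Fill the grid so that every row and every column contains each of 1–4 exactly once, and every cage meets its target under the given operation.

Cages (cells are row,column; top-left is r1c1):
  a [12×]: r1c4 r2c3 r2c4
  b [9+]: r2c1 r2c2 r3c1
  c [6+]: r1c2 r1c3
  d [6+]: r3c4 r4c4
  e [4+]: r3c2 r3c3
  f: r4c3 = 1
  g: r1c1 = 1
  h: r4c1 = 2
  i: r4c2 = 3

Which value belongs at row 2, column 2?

G is a freebie; hence r1c1 = 1.
Cage h is given, which forces r4c1 = 2.
Cage i is a single given cell; hence r4c2 = 3.
Cage f is a single given cell; hence r4c3 = 1.
Row 4 already has 2; hence r4c4 = 4.
Cage b needs sum 9, which forces r2c2 = 2.
Row 2 already has 2, leaving r2c3 = 4.
3 is placed in column 2; hence r3c2 = 1.
1 is placed in column 3, so r3c3 = 3.
4 is placed in column 4; hence r3c4 = 2.
2 is placed in column 2, so r1c2 = 4.
4 is placed in column 3, leaving r1c3 = 2.
Column 4 already has 2, so r1c4 = 3.
Row 2 already has 4; hence r2c1 = 3.
Cage a has product 12, which forces r2c4 = 1.
Row 3 now contains 3, so r3c1 = 4.
Completed grid: 1 4 2 3 / 3 2 4 1 / 4 1 3 2 / 2 3 1 4.

2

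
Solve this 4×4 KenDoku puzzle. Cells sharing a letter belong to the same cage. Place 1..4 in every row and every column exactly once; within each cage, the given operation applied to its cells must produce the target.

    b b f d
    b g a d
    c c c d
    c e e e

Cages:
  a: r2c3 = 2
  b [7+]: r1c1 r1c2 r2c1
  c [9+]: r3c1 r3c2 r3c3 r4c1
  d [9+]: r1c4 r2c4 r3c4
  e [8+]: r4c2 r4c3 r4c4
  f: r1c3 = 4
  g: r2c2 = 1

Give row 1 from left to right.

1 3 4 2

Cage f is given, leaving r1c3 = 4.
Cage g is given, so r2c2 = 1.
Cage a is given, so r2c3 = 2.
The 3 cells of cage b must have sum 7, which forces r1c1 = 1.
Cage c has sum 9, which forces r3c3 = 1.
Column 3 now contains 1, which forces r4c3 = 3.
Cage c has sum 9, which forces r3c1 = 4.
Cage c needs sum 9; hence r3c2 = 2.
Row 3 now contains 2; hence r3c4 = 3.
3 is placed in row 4, which forces r4c1 = 2.
3 is placed in row 4, leaving r4c2 = 4.
The 3 cells of cage e must have sum 8; hence r4c4 = 1.
Column 2 already has 2, which forces r1c2 = 3.
Column 4 already has 3, so r1c4 = 2.
4 is placed in column 1, so r2c1 = 3.
Column 4 already has 3, which forces r2c4 = 4.
Completed grid: 1 3 4 2 / 3 1 2 4 / 4 2 1 3 / 2 4 3 1.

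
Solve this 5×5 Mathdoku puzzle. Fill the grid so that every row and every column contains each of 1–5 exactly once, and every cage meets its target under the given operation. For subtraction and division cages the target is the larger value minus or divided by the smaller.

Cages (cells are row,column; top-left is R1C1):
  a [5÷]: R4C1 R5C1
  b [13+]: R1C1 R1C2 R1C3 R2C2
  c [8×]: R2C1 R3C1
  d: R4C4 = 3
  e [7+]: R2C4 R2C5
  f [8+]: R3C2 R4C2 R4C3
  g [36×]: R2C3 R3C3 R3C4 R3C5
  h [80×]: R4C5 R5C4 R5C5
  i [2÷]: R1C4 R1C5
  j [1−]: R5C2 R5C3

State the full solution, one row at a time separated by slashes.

The 4 cells of cage g must have product 36, which forces R2C3 = 3.
D is a freebie; hence R4C4 = 3.
Cage h needs product 80, so R4C5 = 4.
Cage h has product 80, so R5C4 = 4.
Cage h has product 80, leaving R5C5 = 5.
Cage e needs two cells with sum 7, which forces R2C4 = 5.
Column 5 already has 5, so R2C5 = 2.
The 4 cells of cage g must have product 36, so R3C3 = 4.
4 is placed in column 4; hence R3C4 = 1.
Cage g needs product 36; hence R3C5 = 3.
Cage a's pair has quotient 5; hence R4C1 = 5.
5 is placed in row 5, which forces R5C1 = 1.
Row 5 now contains 1, so R5C3 = 2.
Column 4 now contains 1, leaving R1C4 = 2.
2 is placed in column 5; hence R1C5 = 1.
Row 2 already has 2, which forces R2C1 = 4.
Row 2 now contains 4, which forces R2C2 = 1.
4 is placed in row 3, so R3C1 = 2.
Cage f needs sum 8, so R3C2 = 5.
Cage f needs sum 8, leaving R4C2 = 2.
Column 3 now contains 2, so R4C3 = 1.
Row 5 now contains 2, so R5C2 = 3.
Column 1 now contains 4; hence R1C1 = 3.
Column 2 already has 3, which forces R1C2 = 4.
Row 1 already has 1, so R1C3 = 5.

3 4 5 2 1 / 4 1 3 5 2 / 2 5 4 1 3 / 5 2 1 3 4 / 1 3 2 4 5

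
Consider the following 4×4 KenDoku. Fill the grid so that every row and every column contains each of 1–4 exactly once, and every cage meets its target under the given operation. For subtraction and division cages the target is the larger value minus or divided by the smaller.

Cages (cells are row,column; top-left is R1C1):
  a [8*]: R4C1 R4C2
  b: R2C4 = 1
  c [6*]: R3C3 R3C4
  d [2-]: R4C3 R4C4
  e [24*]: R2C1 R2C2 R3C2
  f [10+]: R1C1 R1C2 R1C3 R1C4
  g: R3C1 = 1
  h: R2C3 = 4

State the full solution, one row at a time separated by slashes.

3 1 2 4 / 2 3 4 1 / 1 4 3 2 / 4 2 1 3

Cage h is given, leaving R2C3 = 4.
Cage b is a single given cell, leaving R2C4 = 1.
Cage g is given, so R3C1 = 1.
The 3 cells of cage e must have product 24, leaving R3C2 = 4.
4 is placed in column 2; hence R4C2 = 2.
Row 4 already has 2; hence R4C3 = 1.
Cage f needs sum 10; hence R1C2 = 1.
The 3 cells of cage e must have product 24, leaving R2C1 = 2.
Column 2 now contains 2, so R2C2 = 3.
Row 4 already has 2, leaving R4C1 = 4.
The two cells of cage d must have difference 2, leaving R4C4 = 3.
Column 1 already has 4, leaving R1C1 = 3.
The 4 cells of cage f must have sum 10; hence R1C3 = 2.
Cage f has sum 10, leaving R1C4 = 4.
The two cells of cage c must have product 6; hence R3C3 = 3.
Column 4 now contains 3, so R3C4 = 2.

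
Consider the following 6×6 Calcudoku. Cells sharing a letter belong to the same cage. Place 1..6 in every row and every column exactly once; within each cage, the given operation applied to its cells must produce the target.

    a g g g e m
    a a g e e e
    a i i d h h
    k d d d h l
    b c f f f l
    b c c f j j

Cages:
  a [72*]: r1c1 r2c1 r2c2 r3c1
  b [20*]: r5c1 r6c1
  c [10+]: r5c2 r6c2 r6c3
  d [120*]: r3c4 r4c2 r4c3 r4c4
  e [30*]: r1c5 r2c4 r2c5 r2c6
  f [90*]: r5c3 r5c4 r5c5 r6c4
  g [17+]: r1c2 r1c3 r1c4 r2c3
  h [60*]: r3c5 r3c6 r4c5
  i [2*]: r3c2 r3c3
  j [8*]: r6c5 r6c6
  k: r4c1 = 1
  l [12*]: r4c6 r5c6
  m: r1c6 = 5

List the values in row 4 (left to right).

1 5 3 2 4 6

Cage m is given, so r1c6 = 5.
Cage k is given, leaving r4c1 = 1.
Column 6 needs a 1, and only r2c6 is open for it.
Cage b's pair has product 20, leaving r5c1 = 4.
The pair r6c5/r6c6 in row 6 holds {2, 4}, which forces r6c1 = 5.
Cage a needs product 72; hence r1c1 = 2.
Cage a has product 72, leaving r2c2 = 2.
Column 2 already has 2, so r3c2 = 1.
Row 3 already has 1, leaving r3c3 = 2.
The 4 cells of cage e must have product 30; hence r1c5 = 1.
Cage d has product 120; hence r4c4 = 2.
The 3 cells of cage c must have sum 10, which forces r6c3 = 1.
Cage g needs sum 17, so r2c3 = 4.
In row 2, 3 can only go at r2c1, so r2c1 = 3.
Column 1 now contains 3; hence r3c1 = 6.
In row 4, 6 can only go at r4c6, so r4c6 = 6.
The two cells of cage l must have product 12, so r5c6 = 2.
Column 6 now contains 2, leaving r6c6 = 4.
Column 6 already has 4, which forces r3c6 = 3.
The 4 cells of cage f must have product 90, so r5c4 = 1.
Row 6 already has 4, which forces r6c5 = 2.
In column 2, 5 can only go at r4c2, so r4c2 = 5.
Cage d has product 120, leaving r3c4 = 4.
The 3 cells of cage h must have product 60; hence r3c5 = 5.
5 is placed in row 4, leaving r4c3 = 3.
5 is placed in row 4, leaving r4c5 = 4.
Cage g has sum 17, which forces r1c2 = 4.
Column 3 now contains 3, which forces r1c3 = 6.
Cage g has sum 17, leaving r1c4 = 3.
The 4 cells of cage e must have product 30, which forces r2c4 = 5.
Column 5 now contains 5, leaving r2c5 = 6.
Cage f needs product 90, leaving r5c3 = 5.
6 is placed in column 5, which forces r5c5 = 3.
Column 4 now contains 3, so r6c4 = 6.
Row 5 already has 3, which forces r5c2 = 6.
6 is placed in row 6, so r6c2 = 3.
Completed grid: 2 4 6 3 1 5 / 3 2 4 5 6 1 / 6 1 2 4 5 3 / 1 5 3 2 4 6 / 4 6 5 1 3 2 / 5 3 1 6 2 4.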